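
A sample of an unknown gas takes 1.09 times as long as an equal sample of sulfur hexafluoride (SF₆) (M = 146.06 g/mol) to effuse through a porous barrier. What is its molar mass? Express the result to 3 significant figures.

Since effusion rate ∝ 1/√M, t_X/t_SF₆ = √(M_X/M_SF₆).
1.09 = √(M_X/146.06)
M_X = 146.06 × 1.09² = 146.06 × 1.188 = 174 g/mol

174 g/mol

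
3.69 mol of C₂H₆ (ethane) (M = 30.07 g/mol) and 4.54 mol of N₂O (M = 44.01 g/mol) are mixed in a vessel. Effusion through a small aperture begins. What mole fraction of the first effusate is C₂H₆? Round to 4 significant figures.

0.4958

The effusion rate of species i is ∝ p_i/√M_i ∝ n_i/√M_i.
Mole fraction of C₂H₆ in the effusate = (n_C₂H₆/√M_C₂H₆) / (n_C₂H₆/√M_C₂H₆ + n_N₂O/√M_N₂O)
= (3.69/√30.07) / (3.69/√30.07 + 4.54/√44.01) = 0.6729/(0.6729 + 0.6844) = 0.4958.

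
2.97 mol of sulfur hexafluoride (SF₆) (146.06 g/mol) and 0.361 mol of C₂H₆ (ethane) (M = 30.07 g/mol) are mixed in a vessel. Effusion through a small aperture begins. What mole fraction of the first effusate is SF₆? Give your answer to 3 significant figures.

Effusion rate of each component ∝ n_i/√M_i (partial pressure × 1/√M).
So x_SF₆ in the escaping gas = (n_SF₆/√M_SF₆) / Σ(n_i/√M_i)
= (2.97/√146.06) / (2.97/√146.06 + 0.361/√30.07) = 0.2457/(0.2457 + 0.06583) = 0.789.

0.789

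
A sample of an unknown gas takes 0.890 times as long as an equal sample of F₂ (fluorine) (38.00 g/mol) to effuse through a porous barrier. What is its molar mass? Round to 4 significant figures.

From Graham's law, t_X/t_F₂ = √(M_X/M_F₂).
0.890 = √(M_X/38.00)
M_X = 38.00 × 0.890² = 38.00 × 0.7921 = 30.10 g/mol

30.10 g/mol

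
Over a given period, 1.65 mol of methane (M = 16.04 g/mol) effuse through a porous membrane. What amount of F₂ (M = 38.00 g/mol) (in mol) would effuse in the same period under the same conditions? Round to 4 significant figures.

Graham's law gives rate_F₂/rate_CH₄ = √(M_CH₄/M_F₂) = √(16.04/38.00) = √0.4221 = 0.6497.
So the amount for F₂ is 1.65 × 0.6497 = 1.072 mol.

1.072 mol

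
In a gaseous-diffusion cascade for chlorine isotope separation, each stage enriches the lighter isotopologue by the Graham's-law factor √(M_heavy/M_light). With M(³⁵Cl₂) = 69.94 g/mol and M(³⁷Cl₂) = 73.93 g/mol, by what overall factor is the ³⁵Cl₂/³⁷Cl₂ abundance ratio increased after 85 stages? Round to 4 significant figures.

After 85 stages the ratio has grown by (√(73.93/69.94))^85 = (73.93/69.94)^(85/2).
= 1.05705^(85/2) = 10.57.

10.57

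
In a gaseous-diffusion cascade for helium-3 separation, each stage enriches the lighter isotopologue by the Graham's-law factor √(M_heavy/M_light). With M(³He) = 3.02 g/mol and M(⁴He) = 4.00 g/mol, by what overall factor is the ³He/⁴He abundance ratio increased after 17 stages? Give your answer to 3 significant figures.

10.9

Each stage multiplies the ratio by α = √(4.00/3.02), so after 17 stages the overall factor is α^17 = (4.00/3.02)^(17/2).
= 1.32450^(17/2) = 10.9.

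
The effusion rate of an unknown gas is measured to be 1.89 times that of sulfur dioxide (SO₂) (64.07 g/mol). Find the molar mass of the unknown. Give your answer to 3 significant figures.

From Graham's law, rate_X/rate_SO₂ = √(M_SO₂/M_X).
1.89 = √(64.07/M_X)
M_X = 64.07 / 1.89² = 64.07 / 3.572 = 17.9 g/mol

17.9 g/mol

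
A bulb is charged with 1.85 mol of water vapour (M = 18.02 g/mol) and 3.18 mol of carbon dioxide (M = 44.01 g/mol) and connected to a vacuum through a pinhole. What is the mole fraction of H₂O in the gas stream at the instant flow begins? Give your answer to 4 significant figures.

Effusion rate of each component ∝ n_i/√M_i (partial pressure × 1/√M).
Mole fraction of H₂O in the effusate = (n_H₂O/√M_H₂O) / (n_H₂O/√M_H₂O + n_CO₂/√M_CO₂)
= (1.85/√18.02) / (1.85/√18.02 + 3.18/√44.01) = 0.4358/(0.4358 + 0.4793) = 0.4762.

0.4762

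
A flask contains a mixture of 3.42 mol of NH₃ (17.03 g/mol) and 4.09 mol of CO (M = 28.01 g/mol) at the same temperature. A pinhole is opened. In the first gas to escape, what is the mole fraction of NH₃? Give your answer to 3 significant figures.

0.517

Rate_i ∝ x_i/√M_i (Graham's law weighted by mole fraction), so the effusate composition follows n_i/√M_i.
Mole fraction of NH₃ in the effusate = (n_NH₃/√M_NH₃) / (n_NH₃/√M_NH₃ + n_CO/√M_CO)
= (3.42/√17.03) / (3.42/√17.03 + 4.09/√28.01) = 0.8287/(0.8287 + 0.7728) = 0.517.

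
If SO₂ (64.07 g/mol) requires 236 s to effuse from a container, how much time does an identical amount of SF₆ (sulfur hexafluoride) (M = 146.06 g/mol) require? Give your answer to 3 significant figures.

From Graham's law, t_SF₆/t_SO₂ = √(M_SF₆/M_SO₂) = √(146.06/64.07) = √2.280 = 1.510.
So the time for SF₆ is 236 × 1.510 = 356 s.

356 s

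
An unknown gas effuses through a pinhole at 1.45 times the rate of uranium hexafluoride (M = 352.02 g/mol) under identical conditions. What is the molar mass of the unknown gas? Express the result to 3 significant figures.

Graham's law gives rate_X/rate_UF₆ = √(M_UF₆/M_X).
1.45 = √(352.02/M_X)
M_X = 352.02 / 1.45² = 352.02 / 2.103 = 167 g/mol

167 g/mol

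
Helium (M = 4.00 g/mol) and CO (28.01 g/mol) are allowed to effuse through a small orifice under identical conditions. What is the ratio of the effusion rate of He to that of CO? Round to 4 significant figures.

By Graham's law, rate_He/rate_CO = √(M_CO/M_He) = √(28.01/4.00) = √7.003 = 2.646.

2.646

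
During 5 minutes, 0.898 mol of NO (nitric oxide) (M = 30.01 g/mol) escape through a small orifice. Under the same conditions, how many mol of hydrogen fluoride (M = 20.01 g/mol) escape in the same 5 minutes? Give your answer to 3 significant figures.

Graham's law gives rate_HF/rate_NO = √(M_NO/M_HF) = √(30.01/20.01) = √1.500 = 1.225.
So the amount for HF is 0.898 × 1.225 = 1.10 mol.

1.10 mol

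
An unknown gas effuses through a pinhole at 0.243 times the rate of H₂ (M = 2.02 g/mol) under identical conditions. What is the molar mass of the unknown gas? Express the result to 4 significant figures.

34.21 g/mol

Since effusion rate ∝ 1/√M, rate_X/rate_H₂ = √(M_H₂/M_X).
0.243 = √(2.02/M_X)
M_X = 2.02 / 0.243² = 2.02 / 0.05905 = 34.21 g/mol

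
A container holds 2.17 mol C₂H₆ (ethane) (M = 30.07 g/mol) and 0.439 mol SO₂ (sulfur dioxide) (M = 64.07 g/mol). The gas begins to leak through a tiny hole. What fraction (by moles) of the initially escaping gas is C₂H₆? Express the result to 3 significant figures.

Effusion rate of each component ∝ n_i/√M_i (partial pressure × 1/√M).
x_C₂H₆(eff) = (n_C₂H₆/√M_C₂H₆) / (n_C₂H₆/√M_C₂H₆ + n_SO₂/√M_SO₂)
= (2.17/√30.07) / (2.17/√30.07 + 0.439/√64.07) = 0.3957/(0.3957 + 0.05485) = 0.878.

0.878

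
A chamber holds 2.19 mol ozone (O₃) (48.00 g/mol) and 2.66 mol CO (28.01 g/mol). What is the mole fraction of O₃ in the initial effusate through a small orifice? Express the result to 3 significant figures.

Effusion rate of each component ∝ n_i/√M_i (partial pressure × 1/√M).
Mole fraction of O₃ in the effusate = (n_O₃/√M_O₃) / (n_O₃/√M_O₃ + n_CO/√M_CO)
= (2.19/√48.00) / (2.19/√48.00 + 2.66/√28.01) = 0.3161/(0.3161 + 0.5026) = 0.386.

0.386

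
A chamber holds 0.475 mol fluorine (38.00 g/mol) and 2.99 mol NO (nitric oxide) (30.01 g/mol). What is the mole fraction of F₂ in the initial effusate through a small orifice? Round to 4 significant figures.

0.1237

Each component's effusion rate ∝ (its partial pressure)·(1/√M) ∝ n_i/√M_i.
So x_F₂ in the escaping gas = (n_F₂/√M_F₂) / Σ(n_i/√M_i)
= (0.475/√38.00) / (0.475/√38.00 + 2.99/√30.01) = 0.07706/(0.07706 + 0.5458) = 0.1237.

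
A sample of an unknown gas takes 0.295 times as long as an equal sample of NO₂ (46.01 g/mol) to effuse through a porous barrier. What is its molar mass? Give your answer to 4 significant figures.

Since effusion rate ∝ 1/√M, t_X/t_NO₂ = √(M_X/M_NO₂).
0.295 = √(M_X/46.01)
M_X = 46.01 × 0.295² = 46.01 × 0.08702 = 4.004 g/mol

4.004 g/mol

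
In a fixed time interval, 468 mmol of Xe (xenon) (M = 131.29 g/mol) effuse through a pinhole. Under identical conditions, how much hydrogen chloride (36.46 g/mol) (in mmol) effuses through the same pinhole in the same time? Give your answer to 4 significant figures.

888.1 mmol

Graham's law gives rate_HCl/rate_Xe = √(M_Xe/M_HCl) = √(131.29/36.46) = √3.601 = 1.898.
So the amount for HCl is 468 × 1.898 = 888.1 mmol.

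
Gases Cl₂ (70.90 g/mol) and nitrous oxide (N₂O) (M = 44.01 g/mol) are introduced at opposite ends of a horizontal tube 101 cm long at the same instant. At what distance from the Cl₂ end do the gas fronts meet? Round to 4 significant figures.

44.51 cm

In equal time, each gas travels a distance ∝ its rate ∝ 1/√M, so d_Cl₂/d_N₂O = √(M_N₂O/M_Cl₂) = √(44.01/70.90) = 0.7879.
With d_Cl₂ + d_N₂O = 101 cm, d_N₂O = 101/(1 + 0.7879) = 56.49 cm.
d_Cl₂ = 101 − 56.49 = 44.51 cm.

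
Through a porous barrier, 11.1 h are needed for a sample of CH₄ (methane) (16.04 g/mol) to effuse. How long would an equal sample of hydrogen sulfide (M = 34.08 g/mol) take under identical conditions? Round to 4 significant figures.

16.18 h

From Graham's law, t_H₂S/t_CH₄ = √(M_H₂S/M_CH₄) = √(34.08/16.04) = √2.125 = 1.458.
So the time for H₂S is 11.1 × 1.458 = 16.18 h.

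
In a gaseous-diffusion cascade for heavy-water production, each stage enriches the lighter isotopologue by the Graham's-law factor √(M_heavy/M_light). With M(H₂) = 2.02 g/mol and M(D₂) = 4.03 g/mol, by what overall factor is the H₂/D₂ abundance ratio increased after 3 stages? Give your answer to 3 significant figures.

After 3 stages the ratio has grown by (√(4.03/2.02))^3 = (4.03/2.02)^(3/2).
= 1.99505^(3/2) = 2.82.

2.82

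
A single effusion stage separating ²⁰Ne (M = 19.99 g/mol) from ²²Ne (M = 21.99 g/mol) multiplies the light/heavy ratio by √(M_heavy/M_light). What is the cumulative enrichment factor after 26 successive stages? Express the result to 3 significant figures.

3.45

Each stage multiplies the ratio by α = √(21.99/19.99), so after 26 stages the overall factor is α^26 = (21.99/19.99)^(26/2).
= 1.10005^13 = 3.45.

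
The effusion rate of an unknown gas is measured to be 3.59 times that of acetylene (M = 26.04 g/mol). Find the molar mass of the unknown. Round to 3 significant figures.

Graham's law gives rate_X/rate_C₂H₂ = √(M_C₂H₂/M_X).
3.59 = √(26.04/M_X)
M_X = 26.04 / 3.59² = 26.04 / 12.89 = 2.02 g/mol

2.02 g/mol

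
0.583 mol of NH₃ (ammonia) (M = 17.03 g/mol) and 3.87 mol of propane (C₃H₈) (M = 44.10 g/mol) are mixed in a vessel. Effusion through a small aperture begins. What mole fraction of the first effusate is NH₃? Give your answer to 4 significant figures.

The effusion rate of species i is ∝ p_i/√M_i ∝ n_i/√M_i.
Mole fraction of NH₃ in the effusate = (n_NH₃/√M_NH₃) / (n_NH₃/√M_NH₃ + n_C₃H₈/√M_C₃H₈)
= (0.583/√17.03) / (0.583/√17.03 + 3.87/√44.10) = 0.1413/(0.1413 + 0.5828) = 0.1951.

0.1951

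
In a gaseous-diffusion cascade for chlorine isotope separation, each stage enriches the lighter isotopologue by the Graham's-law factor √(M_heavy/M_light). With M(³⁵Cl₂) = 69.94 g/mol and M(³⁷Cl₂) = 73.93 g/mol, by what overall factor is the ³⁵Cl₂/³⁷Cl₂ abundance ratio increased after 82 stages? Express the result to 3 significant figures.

Each stage multiplies the ratio by α = √(73.93/69.94), so after 82 stages the overall factor is α^82 = (73.93/69.94)^(82/2).
= 1.05705^41 = 9.73.

9.73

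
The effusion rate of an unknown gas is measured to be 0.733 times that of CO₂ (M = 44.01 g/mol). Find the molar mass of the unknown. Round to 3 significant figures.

From Graham's law, rate_X/rate_CO₂ = √(M_CO₂/M_X).
0.733 = √(44.01/M_X)
M_X = 44.01 / 0.733² = 44.01 / 0.5373 = 81.9 g/mol

81.9 g/mol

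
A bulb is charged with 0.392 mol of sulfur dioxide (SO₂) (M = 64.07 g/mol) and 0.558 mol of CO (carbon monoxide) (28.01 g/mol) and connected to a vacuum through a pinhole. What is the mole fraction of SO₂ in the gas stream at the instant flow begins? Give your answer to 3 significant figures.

0.317

Rate_i ∝ x_i/√M_i (Graham's law weighted by mole fraction), so the effusate composition follows n_i/√M_i.
So x_SO₂ in the escaping gas = (n_SO₂/√M_SO₂) / Σ(n_i/√M_i)
= (0.392/√64.07) / (0.392/√64.07 + 0.558/√28.01) = 0.04897/(0.04897 + 0.1054) = 0.317.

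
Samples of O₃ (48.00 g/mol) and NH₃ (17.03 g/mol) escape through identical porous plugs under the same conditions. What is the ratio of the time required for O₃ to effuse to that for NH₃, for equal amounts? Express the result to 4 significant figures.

1.679

From Graham's law, t_O₃/t_NH₃ = √(M_O₃/M_NH₃) = √(48.00/17.03) = √2.819 = 1.679.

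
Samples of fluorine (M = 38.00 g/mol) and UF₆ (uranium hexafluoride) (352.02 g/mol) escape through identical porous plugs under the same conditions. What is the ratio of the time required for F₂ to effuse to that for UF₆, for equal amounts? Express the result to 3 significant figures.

0.329

Graham's law gives t_F₂/t_UF₆ = √(M_F₂/M_UF₆) = √(38.00/352.02) = √0.1079 = 0.329.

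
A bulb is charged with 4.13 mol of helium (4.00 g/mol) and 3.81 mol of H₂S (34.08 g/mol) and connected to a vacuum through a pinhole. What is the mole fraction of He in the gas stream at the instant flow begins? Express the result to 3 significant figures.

0.760

Effusion rate of each component ∝ n_i/√M_i (partial pressure × 1/√M).
Mole fraction of He in the effusate = (n_He/√M_He) / (n_He/√M_He + n_H₂S/√M_H₂S)
= (4.13/√4.00) / (4.13/√4.00 + 3.81/√34.08) = 2.065/(2.065 + 0.6526) = 0.760.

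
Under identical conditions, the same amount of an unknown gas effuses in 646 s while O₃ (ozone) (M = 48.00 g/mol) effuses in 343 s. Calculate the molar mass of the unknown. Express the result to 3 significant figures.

Graham's law gives t_X/t_O₃ = √(M_X/M_O₃).
646/343 = 1.883 = √(M_X/48.00)
M_X = 48.00 × 1.883² = 48.00 × 3.547 = 170 g/mol

170 g/mol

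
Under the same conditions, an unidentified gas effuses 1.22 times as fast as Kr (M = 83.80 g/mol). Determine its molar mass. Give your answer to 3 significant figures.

Graham's law gives rate_X/rate_Kr = √(M_Kr/M_X).
1.22 = √(83.80/M_X)
M_X = 83.80 / 1.22² = 83.80 / 1.488 = 56.3 g/mol

56.3 g/mol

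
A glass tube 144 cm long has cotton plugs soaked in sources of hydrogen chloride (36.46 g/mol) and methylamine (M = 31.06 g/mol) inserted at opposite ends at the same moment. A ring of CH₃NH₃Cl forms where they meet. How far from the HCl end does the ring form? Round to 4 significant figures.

69.12 cm

The fronts meet when d_HCl + d_CH₃NH₂ = L with d_HCl/d_CH₃NH₂ = √(M_CH₃NH₂/M_HCl) (Graham's law). Here √(M_CH₃NH₂/M_HCl) = √(31.06/36.46) = 0.9230.
With d_HCl + d_CH₃NH₂ = 144 cm, d_CH₃NH₂ = 144/(1 + 0.9230) = 74.88 cm.
d_HCl = 144 − 74.88 = 69.12 cm.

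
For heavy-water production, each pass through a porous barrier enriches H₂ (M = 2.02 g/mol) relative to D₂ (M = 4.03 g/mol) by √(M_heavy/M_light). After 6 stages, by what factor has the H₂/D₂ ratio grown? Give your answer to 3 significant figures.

7.94

Overall factor = α^6 with α = √(4.03/2.02), i.e. (4.03/2.02)^(6/2).
= 1.99505^3 = 7.94.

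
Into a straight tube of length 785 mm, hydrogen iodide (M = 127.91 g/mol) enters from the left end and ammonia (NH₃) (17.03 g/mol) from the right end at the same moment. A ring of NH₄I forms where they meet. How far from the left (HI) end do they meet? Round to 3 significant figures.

Graham's law gives d_HI/d_NH₃ = rate_HI/rate_NH₃ = √(M_NH₃/M_HI) = √(17.03/127.91) = 0.3649.
With d_HI + d_NH₃ = 785 mm, d_NH₃ = 785/(1 + 0.3649) = 575.1 mm.
d_HI = 785 − 575.1 = 210 mm.

210 mm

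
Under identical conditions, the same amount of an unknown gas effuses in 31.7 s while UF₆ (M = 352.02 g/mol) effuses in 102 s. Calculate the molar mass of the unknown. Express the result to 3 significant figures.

From Graham's law, t_X/t_UF₆ = √(M_X/M_UF₆).
31.7/102 = 0.3108 = √(M_X/352.02)
M_X = 352.02 × 0.3108² = 352.02 × 0.09659 = 34.0 g/mol

34.0 g/mol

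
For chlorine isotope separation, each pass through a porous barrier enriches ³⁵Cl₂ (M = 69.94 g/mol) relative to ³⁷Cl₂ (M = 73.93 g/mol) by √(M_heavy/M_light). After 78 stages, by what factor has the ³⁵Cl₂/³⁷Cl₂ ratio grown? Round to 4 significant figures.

The single-stage factor is √(M_heavy/M_light), so 78 stages give [√(73.93/69.94)]^78 = (73.93/69.94)^(78/2).
= 1.05705^39 = 8.704.

8.704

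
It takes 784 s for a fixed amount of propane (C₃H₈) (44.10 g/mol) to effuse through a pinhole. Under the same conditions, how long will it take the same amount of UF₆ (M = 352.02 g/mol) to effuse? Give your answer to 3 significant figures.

2220 s

Since effusion rate ∝ 1/√M, t_UF₆/t_C₃H₈ = √(M_UF₆/M_C₃H₈) = √(352.02/44.10) = √7.982 = 2.825.
So the time for UF₆ is 784 × 2.825 = 2220 s.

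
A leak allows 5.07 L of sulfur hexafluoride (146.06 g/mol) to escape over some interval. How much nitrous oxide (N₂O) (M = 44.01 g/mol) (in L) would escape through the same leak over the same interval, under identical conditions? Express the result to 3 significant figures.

From Graham's law, rate_N₂O/rate_SF₆ = √(M_SF₆/M_N₂O) = √(146.06/44.01) = √3.319 = 1.822.
So the volume for N₂O is 5.07 × 1.822 = 9.24 L.

9.24 L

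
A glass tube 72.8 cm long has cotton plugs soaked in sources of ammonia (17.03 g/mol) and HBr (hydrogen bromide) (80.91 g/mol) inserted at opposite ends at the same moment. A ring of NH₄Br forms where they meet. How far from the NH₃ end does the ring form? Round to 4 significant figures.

49.90 cm

The fronts meet when d_NH₃ + d_HBr = L with d_NH₃/d_HBr = √(M_HBr/M_NH₃) (Graham's law). Here √(M_HBr/M_NH₃) = √(80.91/17.03) = 2.180.
With d_NH₃ + d_HBr = 72.8 cm, d_HBr = 72.8/(1 + 2.180) = 22.90 cm.
d_NH₃ = 72.8 − 22.90 = 49.90 cm.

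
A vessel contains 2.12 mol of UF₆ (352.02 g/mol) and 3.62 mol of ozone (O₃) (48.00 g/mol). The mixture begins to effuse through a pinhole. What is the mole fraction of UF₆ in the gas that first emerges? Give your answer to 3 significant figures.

0.178

Rate_i ∝ x_i/√M_i (Graham's law weighted by mole fraction), so the effusate composition follows n_i/√M_i.
So x_UF₆ in the escaping gas = (n_UF₆/√M_UF₆) / Σ(n_i/√M_i)
= (2.12/√352.02) / (2.12/√352.02 + 3.62/√48.00) = 0.1130/(0.1130 + 0.5225) = 0.178.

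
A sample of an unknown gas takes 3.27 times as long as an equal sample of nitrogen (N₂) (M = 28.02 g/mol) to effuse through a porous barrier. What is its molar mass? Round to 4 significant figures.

By Graham's law, t_X/t_N₂ = √(M_X/M_N₂).
3.27 = √(M_X/28.02)
M_X = 28.02 × 3.27² = 28.02 × 10.69 = 299.6 g/mol

299.6 g/mol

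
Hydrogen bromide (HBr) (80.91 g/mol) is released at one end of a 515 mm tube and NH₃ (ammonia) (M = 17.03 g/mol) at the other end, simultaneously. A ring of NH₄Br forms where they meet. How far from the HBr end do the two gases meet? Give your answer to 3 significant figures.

Graham's law gives d_HBr/d_NH₃ = rate_HBr/rate_NH₃ = √(M_NH₃/M_HBr) = √(17.03/80.91) = 0.4588.
With d_HBr + d_NH₃ = 515 mm, d_NH₃ = 515/(1 + 0.4588) = 353.0 mm.
d_HBr = 515 − 353.0 = 162 mm.

162 mm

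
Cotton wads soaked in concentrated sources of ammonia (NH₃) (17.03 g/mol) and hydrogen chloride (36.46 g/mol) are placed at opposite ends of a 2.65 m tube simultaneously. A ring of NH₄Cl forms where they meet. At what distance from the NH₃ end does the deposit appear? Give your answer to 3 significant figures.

1.57 m

The fronts meet when d_NH₃ + d_HCl = L with d_NH₃/d_HCl = √(M_HCl/M_NH₃) (Graham's law). Here √(M_HCl/M_NH₃) = √(36.46/17.03) = 1.463.
With d_NH₃ + d_HCl = 2.65 m, d_HCl = 2.65/(1 + 1.463) = 1.076 m.
d_NH₃ = 2.65 − 1.076 = 1.57 m.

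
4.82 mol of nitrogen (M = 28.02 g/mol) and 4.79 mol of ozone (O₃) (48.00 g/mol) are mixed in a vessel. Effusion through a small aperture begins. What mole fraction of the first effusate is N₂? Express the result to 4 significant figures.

0.5684

Rate_i ∝ x_i/√M_i (Graham's law weighted by mole fraction), so the effusate composition follows n_i/√M_i.
So x_N₂ in the escaping gas = (n_N₂/√M_N₂) / Σ(n_i/√M_i)
= (4.82/√28.02) / (4.82/√28.02 + 4.79/√48.00) = 0.9106/(0.9106 + 0.6914) = 0.5684.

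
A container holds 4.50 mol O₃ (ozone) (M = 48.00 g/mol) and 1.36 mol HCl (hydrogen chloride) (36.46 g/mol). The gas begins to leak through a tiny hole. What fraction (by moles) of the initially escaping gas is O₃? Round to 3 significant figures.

Effusion rate of each component ∝ n_i/√M_i (partial pressure × 1/√M).
So x_O₃ in the escaping gas = (n_O₃/√M_O₃) / Σ(n_i/√M_i)
= (4.50/√48.00) / (4.50/√48.00 + 1.36/√36.46) = 0.6495/(0.6495 + 0.2252) = 0.743.

0.743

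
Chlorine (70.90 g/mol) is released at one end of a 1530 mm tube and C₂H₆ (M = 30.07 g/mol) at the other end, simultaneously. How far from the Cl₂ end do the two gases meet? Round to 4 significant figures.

603.4 mm

The fronts meet when d_Cl₂ + d_C₂H₆ = L with d_Cl₂/d_C₂H₆ = √(M_C₂H₆/M_Cl₂) (Graham's law). Here √(M_C₂H₆/M_Cl₂) = √(30.07/70.90) = 0.6512.
With d_Cl₂ + d_C₂H₆ = 1530 mm, d_C₂H₆ = 1530/(1 + 0.6512) = 926.6 mm.
d_Cl₂ = 1530 − 926.6 = 603.4 mm.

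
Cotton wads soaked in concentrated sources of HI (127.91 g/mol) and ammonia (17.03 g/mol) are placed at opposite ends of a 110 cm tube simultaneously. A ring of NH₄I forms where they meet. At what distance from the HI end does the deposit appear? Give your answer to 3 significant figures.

Graham's law gives d_HI/d_NH₃ = rate_HI/rate_NH₃ = √(M_NH₃/M_HI) = √(17.03/127.91) = 0.3649.
With d_HI + d_NH₃ = 110 cm, d_NH₃ = 110/(1 + 0.3649) = 80.59 cm.
d_HI = 110 − 80.59 = 29.4 cm.

29.4 cm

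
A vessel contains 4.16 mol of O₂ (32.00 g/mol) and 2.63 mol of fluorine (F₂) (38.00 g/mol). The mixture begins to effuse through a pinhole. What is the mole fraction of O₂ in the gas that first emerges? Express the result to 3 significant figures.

Each component's effusion rate ∝ (its partial pressure)·(1/√M) ∝ n_i/√M_i.
Mole fraction of O₂ in the effusate = (n_O₂/√M_O₂) / (n_O₂/√M_O₂ + n_F₂/√M_F₂)
= (4.16/√32.00) / (4.16/√32.00 + 2.63/√38.00) = 0.7354/(0.7354 + 0.4266) = 0.633.

0.633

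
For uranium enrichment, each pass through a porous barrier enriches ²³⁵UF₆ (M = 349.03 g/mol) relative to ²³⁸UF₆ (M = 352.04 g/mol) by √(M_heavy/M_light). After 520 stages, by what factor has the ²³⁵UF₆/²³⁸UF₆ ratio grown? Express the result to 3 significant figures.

9.32

Overall factor = α^520 with α = √(352.04/349.03), i.e. (352.04/349.03)^(520/2).
= 1.00862^260 = 9.32.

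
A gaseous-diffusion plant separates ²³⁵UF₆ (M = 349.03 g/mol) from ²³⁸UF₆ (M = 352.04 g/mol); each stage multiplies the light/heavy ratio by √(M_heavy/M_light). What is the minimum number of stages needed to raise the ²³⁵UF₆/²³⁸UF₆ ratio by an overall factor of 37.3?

843

Per stage α = (352.04/349.03)^(1/2) = 1.00862^0.5, giving ln α = 0.004293.
Need α^N ≥ 37.3 ⇒ N ≥ ln(37.3) / ln α = 3.619 / 0.004293 = 842.91.
Minimum whole number of stages: N = 843.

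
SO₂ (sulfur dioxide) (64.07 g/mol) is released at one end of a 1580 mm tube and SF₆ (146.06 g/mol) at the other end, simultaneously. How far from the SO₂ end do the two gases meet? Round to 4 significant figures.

950.5 mm

In equal time, each gas travels a distance ∝ its rate ∝ 1/√M, so d_SO₂/d_SF₆ = √(M_SF₆/M_SO₂) = √(146.06/64.07) = 1.510.
With d_SO₂ + d_SF₆ = 1580 mm, d_SF₆ = 1580/(1 + 1.510) = 629.5 mm.
d_SO₂ = 1580 − 629.5 = 950.5 mm.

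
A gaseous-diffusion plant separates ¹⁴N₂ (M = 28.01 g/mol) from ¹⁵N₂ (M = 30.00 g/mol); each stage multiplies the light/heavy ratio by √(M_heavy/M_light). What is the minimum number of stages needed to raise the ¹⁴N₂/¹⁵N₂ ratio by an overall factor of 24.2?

93

Single-stage factor α = √(30.00/28.01), so ln α = ½ ln(1.07105) = 0.03432.
Need α^N ≥ 24.2 ⇒ N ≥ ln(24.2) / ln α = 3.186 / 0.03432 = 92.85.
So at least 93 stages are needed.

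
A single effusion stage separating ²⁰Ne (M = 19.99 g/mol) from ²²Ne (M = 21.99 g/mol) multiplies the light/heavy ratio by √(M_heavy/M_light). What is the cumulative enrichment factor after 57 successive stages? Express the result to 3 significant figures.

15.1

Overall factor = α^57 with α = √(21.99/19.99), i.e. (21.99/19.99)^(57/2).
= 1.10005^(57/2) = 15.1.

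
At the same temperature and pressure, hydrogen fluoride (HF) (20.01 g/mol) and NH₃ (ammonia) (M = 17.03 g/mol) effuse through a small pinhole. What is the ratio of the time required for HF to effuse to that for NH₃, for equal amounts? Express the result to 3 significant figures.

1.08

From Graham's law, t_HF/t_NH₃ = √(M_HF/M_NH₃) = √(20.01/17.03) = √1.175 = 1.08.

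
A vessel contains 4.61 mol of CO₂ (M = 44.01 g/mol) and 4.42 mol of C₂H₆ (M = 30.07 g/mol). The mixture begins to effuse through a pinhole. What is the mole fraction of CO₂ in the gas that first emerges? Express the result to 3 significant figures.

Effusion rate of each component ∝ n_i/√M_i (partial pressure × 1/√M).
So x_CO₂ in the escaping gas = (n_CO₂/√M_CO₂) / Σ(n_i/√M_i)
= (4.61/√44.01) / (4.61/√44.01 + 4.42/√30.07) = 0.6949/(0.6949 + 0.8060) = 0.463.

0.463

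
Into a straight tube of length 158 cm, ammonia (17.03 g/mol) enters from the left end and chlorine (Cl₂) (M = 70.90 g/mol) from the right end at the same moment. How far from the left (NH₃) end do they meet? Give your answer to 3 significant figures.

106 cm

The fronts meet when d_NH₃ + d_Cl₂ = L with d_NH₃/d_Cl₂ = √(M_Cl₂/M_NH₃) (Graham's law). Here √(M_Cl₂/M_NH₃) = √(70.90/17.03) = 2.040.
With d_NH₃ + d_Cl₂ = 158 cm, d_Cl₂ = 158/(1 + 2.040) = 51.97 cm.
d_NH₃ = 158 − 51.97 = 106 cm.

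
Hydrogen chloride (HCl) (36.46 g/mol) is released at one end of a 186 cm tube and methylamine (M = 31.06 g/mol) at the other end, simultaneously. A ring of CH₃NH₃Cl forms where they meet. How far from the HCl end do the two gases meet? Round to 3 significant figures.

89.3 cm

The fronts meet when d_HCl + d_CH₃NH₂ = L with d_HCl/d_CH₃NH₂ = √(M_CH₃NH₂/M_HCl) (Graham's law). Here √(M_CH₃NH₂/M_HCl) = √(31.06/36.46) = 0.9230.
With d_HCl + d_CH₃NH₂ = 186 cm, d_CH₃NH₂ = 186/(1 + 0.9230) = 96.72 cm.
d_HCl = 186 − 96.72 = 89.3 cm.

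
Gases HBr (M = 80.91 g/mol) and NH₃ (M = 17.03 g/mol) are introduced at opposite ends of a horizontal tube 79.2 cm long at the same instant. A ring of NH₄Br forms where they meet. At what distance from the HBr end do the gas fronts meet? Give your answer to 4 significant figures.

24.91 cm

Distances travelled in equal time are proportional to diffusion rates, so d_HBr/d_NH₃ = √(M_NH₃/M_HBr) = √(17.03/80.91) = 0.4588.
With d_HBr + d_NH₃ = 79.2 cm, d_NH₃ = 79.2/(1 + 0.4588) = 54.29 cm.
d_HBr = 79.2 − 54.29 = 24.91 cm.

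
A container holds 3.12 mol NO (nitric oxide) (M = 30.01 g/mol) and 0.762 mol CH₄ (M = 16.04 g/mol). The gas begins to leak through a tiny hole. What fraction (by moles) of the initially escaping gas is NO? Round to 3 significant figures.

0.750

Each component's effusion rate ∝ (its partial pressure)·(1/√M) ∝ n_i/√M_i.
x_NO(eff) = (n_NO/√M_NO) / (n_NO/√M_NO + n_CH₄/√M_CH₄)
= (3.12/√30.01) / (3.12/√30.01 + 0.762/√16.04) = 0.5695/(0.5695 + 0.1903) = 0.750.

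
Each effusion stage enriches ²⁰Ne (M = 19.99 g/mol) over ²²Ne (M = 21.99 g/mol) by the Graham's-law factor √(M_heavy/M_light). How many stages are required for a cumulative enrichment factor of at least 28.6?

With α = √(21.99/19.99) per stage, ln α = ½ ln(1.10005) = 0.04768.
Need α^N ≥ 28.6 ⇒ N ≥ ln(28.6) / ln α = 3.353 / 0.04768 = 70.33.
Rounding up, N = 71 stages.

71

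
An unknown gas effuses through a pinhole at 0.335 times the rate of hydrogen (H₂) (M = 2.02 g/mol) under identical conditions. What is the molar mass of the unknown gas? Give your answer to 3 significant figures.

Using Graham's law: rate_X/rate_H₂ = √(M_H₂/M_X).
0.335 = √(2.02/M_X)
M_X = 2.02 / 0.335² = 2.02 / 0.1122 = 18.0 g/mol

18.0 g/mol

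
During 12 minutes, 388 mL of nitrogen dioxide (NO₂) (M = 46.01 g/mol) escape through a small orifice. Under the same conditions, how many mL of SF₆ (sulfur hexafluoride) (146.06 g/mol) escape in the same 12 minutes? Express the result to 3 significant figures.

218 mL

Graham's law gives rate_SF₆/rate_NO₂ = √(M_NO₂/M_SF₆) = √(46.01/146.06) = √0.3150 = 0.5613.
So the volume for SF₆ is 388 × 0.5613 = 218 mL.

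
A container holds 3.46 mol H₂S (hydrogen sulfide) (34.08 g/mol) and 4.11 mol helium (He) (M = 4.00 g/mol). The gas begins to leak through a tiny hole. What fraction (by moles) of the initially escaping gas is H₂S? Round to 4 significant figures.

The effusion rate of species i is ∝ p_i/√M_i ∝ n_i/√M_i.
Mole fraction of H₂S in the effusate = (n_H₂S/√M_H₂S) / (n_H₂S/√M_H₂S + n_He/√M_He)
= (3.46/√34.08) / (3.46/√34.08 + 4.11/√4.00) = 0.5927/(0.5927 + 2.055) = 0.2239.

0.2239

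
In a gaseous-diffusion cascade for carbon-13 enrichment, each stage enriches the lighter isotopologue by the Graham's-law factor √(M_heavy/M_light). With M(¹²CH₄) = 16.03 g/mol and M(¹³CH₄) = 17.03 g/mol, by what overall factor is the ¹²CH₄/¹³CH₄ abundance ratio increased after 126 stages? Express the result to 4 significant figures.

45.26

Each stage multiplies the ratio by α = √(17.03/16.03), so after 126 stages the overall factor is α^126 = (17.03/16.03)^(126/2).
= 1.06238^63 = 45.26.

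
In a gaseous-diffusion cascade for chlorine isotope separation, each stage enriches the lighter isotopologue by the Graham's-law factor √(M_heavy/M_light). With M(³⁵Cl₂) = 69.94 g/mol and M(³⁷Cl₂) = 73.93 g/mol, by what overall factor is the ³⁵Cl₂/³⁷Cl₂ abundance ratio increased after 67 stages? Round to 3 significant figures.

The single-stage factor is √(M_heavy/M_light), so 67 stages give [√(73.93/69.94)]^67 = (73.93/69.94)^(67/2).
= 1.05705^(67/2) = 6.41.

6.41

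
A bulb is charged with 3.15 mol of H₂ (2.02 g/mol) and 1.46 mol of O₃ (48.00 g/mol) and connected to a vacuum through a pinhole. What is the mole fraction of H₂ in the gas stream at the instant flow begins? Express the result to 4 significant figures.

0.9132

Effusion rate of each component ∝ n_i/√M_i (partial pressure × 1/√M).
Mole fraction of H₂ in the effusate = (n_H₂/√M_H₂) / (n_H₂/√M_H₂ + n_O₃/√M_O₃)
= (3.15/√2.02) / (3.15/√2.02 + 1.46/√48.00) = 2.216/(2.216 + 0.2107) = 0.9132.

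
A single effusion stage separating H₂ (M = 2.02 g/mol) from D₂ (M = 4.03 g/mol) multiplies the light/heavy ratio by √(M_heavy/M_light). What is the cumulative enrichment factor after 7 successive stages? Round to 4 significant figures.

Overall factor = α^7 with α = √(4.03/2.02), i.e. (4.03/2.02)^(7/2).
= 1.99505^(7/2) = 11.22.

11.22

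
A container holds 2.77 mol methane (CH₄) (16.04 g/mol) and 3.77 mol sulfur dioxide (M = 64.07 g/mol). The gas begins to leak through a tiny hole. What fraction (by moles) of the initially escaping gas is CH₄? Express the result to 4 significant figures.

0.5949

Rate_i ∝ x_i/√M_i (Graham's law weighted by mole fraction), so the effusate composition follows n_i/√M_i.
x_CH₄(eff) = (n_CH₄/√M_CH₄) / (n_CH₄/√M_CH₄ + n_SO₂/√M_SO₂)
= (2.77/√16.04) / (2.77/√16.04 + 3.77/√64.07) = 0.6916/(0.6916 + 0.4710) = 0.5949.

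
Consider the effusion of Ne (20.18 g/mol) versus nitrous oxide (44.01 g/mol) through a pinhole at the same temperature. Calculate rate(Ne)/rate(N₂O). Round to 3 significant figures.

Using Graham's law: rate_Ne/rate_N₂O = √(M_N₂O/M_Ne) = √(44.01/20.18) = √2.181 = 1.48.

1.48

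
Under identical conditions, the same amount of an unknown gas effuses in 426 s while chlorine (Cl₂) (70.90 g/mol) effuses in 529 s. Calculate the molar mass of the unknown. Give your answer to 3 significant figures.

46.0 g/mol

Using Graham's law: t_X/t_Cl₂ = √(M_X/M_Cl₂).
426/529 = 0.8053 = √(M_X/70.90)
M_X = 70.90 × 0.8053² = 70.90 × 0.6485 = 46.0 g/mol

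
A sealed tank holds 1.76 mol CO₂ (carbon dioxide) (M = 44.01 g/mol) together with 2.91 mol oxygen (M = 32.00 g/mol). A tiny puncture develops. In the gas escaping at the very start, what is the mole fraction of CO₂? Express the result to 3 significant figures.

0.340

The effusion rate of species i is ∝ p_i/√M_i ∝ n_i/√M_i.
x_CO₂(eff) = (n_CO₂/√M_CO₂) / (n_CO₂/√M_CO₂ + n_O₂/√M_O₂)
= (1.76/√44.01) / (1.76/√44.01 + 2.91/√32.00) = 0.2653/(0.2653 + 0.5144) = 0.340.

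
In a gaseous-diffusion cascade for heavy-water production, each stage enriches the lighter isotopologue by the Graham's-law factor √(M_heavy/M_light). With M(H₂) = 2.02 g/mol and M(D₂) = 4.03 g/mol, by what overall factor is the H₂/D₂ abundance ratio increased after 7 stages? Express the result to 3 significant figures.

11.2

After 7 stages the ratio has grown by (√(4.03/2.02))^7 = (4.03/2.02)^(7/2).
= 1.99505^(7/2) = 11.2.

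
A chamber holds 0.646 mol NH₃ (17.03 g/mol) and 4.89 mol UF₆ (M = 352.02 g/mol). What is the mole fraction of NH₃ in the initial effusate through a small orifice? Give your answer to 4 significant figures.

The effusion rate of species i is ∝ p_i/√M_i ∝ n_i/√M_i.
Mole fraction of NH₃ in the effusate = (n_NH₃/√M_NH₃) / (n_NH₃/√M_NH₃ + n_UF₆/√M_UF₆)
= (0.646/√17.03) / (0.646/√17.03 + 4.89/√352.02) = 0.1565/(0.1565 + 0.2606) = 0.3752.

0.3752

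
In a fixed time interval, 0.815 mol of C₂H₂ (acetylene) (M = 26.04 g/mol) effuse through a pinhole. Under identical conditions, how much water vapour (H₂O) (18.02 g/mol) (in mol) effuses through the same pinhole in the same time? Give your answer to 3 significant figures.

Using Graham's law: rate_H₂O/rate_C₂H₂ = √(M_C₂H₂/M_H₂O) = √(26.04/18.02) = √1.445 = 1.202.
So the amount for H₂O is 0.815 × 1.202 = 0.980 mol.

0.980 mol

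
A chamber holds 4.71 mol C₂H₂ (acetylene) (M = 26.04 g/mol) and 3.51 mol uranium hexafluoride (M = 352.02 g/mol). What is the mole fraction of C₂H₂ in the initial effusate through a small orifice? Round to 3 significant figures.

0.831

The effusion rate of species i is ∝ p_i/√M_i ∝ n_i/√M_i.
x_C₂H₂(eff) = (n_C₂H₂/√M_C₂H₂) / (n_C₂H₂/√M_C₂H₂ + n_UF₆/√M_UF₆)
= (4.71/√26.04) / (4.71/√26.04 + 3.51/√352.02) = 0.9230/(0.9230 + 0.1871) = 0.831.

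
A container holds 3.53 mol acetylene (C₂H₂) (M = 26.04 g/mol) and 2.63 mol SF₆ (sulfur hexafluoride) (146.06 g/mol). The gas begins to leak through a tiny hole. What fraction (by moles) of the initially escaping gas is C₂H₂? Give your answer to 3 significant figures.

Effusion rate of each component ∝ n_i/√M_i (partial pressure × 1/√M).
So x_C₂H₂ in the escaping gas = (n_C₂H₂/√M_C₂H₂) / Σ(n_i/√M_i)
= (3.53/√26.04) / (3.53/√26.04 + 2.63/√146.06) = 0.6918/(0.6918 + 0.2176) = 0.761.

0.761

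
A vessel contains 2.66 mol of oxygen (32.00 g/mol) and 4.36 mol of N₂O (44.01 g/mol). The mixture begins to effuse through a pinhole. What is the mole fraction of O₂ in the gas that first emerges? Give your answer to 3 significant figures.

Effusion rate of each component ∝ n_i/√M_i (partial pressure × 1/√M).
Mole fraction of O₂ in the effusate = (n_O₂/√M_O₂) / (n_O₂/√M_O₂ + n_N₂O/√M_N₂O)
= (2.66/√32.00) / (2.66/√32.00 + 4.36/√44.01) = 0.4702/(0.4702 + 0.6572) = 0.417.

0.417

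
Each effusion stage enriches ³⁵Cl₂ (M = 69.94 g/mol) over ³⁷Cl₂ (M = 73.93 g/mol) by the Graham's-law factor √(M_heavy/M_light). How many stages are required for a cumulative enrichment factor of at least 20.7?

Single-stage factor α = √(73.93/69.94), so ln α = ½ ln(1.05705) = 0.02774.
Need α^N ≥ 20.7 ⇒ N ≥ ln(20.7) / ln α = 3.030 / 0.02774 = 109.23.
Minimum whole number of stages: N = 110.

110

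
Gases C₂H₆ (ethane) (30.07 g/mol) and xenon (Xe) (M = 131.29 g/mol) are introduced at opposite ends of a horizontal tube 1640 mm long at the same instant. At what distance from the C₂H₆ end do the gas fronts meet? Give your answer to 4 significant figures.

The fronts meet when d_C₂H₆ + d_Xe = L with d_C₂H₆/d_Xe = √(M_Xe/M_C₂H₆) (Graham's law). Here √(M_Xe/M_C₂H₆) = √(131.29/30.07) = 2.090.
With d_C₂H₆ + d_Xe = 1640 mm, d_Xe = 1640/(1 + 2.090) = 530.8 mm.
d_C₂H₆ = 1640 − 530.8 = 1109 mm.

1109 mm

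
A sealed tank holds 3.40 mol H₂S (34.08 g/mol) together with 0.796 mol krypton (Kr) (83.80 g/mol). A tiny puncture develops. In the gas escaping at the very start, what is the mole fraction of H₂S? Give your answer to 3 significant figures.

0.870

Effusion rate of each component ∝ n_i/√M_i (partial pressure × 1/√M).
So x_H₂S in the escaping gas = (n_H₂S/√M_H₂S) / Σ(n_i/√M_i)
= (3.40/√34.08) / (3.40/√34.08 + 0.796/√83.80) = 0.5824/(0.5824 + 0.08695) = 0.870.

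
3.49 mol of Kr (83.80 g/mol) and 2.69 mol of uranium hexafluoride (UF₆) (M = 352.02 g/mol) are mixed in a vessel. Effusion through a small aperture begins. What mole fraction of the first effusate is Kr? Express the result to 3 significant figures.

0.727

Effusion rate of each component ∝ n_i/√M_i (partial pressure × 1/√M).
x_Kr(eff) = (n_Kr/√M_Kr) / (n_Kr/√M_Kr + n_UF₆/√M_UF₆)
= (3.49/√83.80) / (3.49/√83.80 + 2.69/√352.02) = 0.3812/(0.3812 + 0.1434) = 0.727.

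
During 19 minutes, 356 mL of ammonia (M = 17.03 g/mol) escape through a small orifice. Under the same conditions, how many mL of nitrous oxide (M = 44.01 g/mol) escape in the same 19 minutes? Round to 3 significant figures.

221 mL

Since effusion rate ∝ 1/√M, rate_N₂O/rate_NH₃ = √(M_NH₃/M_N₂O) = √(17.03/44.01) = √0.3870 = 0.6221.
So the volume for N₂O is 356 × 0.6221 = 221 mL.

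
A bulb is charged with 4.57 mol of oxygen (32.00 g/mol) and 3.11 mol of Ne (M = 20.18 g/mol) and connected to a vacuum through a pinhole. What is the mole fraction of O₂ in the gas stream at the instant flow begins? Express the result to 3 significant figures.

0.539

Rate_i ∝ x_i/√M_i (Graham's law weighted by mole fraction), so the effusate composition follows n_i/√M_i.
So x_O₂ in the escaping gas = (n_O₂/√M_O₂) / Σ(n_i/√M_i)
= (4.57/√32.00) / (4.57/√32.00 + 3.11/√20.18) = 0.8079/(0.8079 + 0.6923) = 0.539.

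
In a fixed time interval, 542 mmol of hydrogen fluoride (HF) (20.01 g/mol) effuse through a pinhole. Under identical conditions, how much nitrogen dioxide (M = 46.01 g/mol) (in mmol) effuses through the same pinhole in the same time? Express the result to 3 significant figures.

357 mmol

Graham's law gives rate_NO₂/rate_HF = √(M_HF/M_NO₂) = √(20.01/46.01) = √0.4349 = 0.6595.
So the amount for NO₂ is 542 × 0.6595 = 357 mmol.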